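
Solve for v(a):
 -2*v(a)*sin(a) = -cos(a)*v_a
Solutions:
 v(a) = C1/cos(a)^2


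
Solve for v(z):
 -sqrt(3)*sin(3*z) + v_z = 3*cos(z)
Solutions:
 v(z) = C1 + 3*sin(z) - sqrt(3)*cos(3*z)/3


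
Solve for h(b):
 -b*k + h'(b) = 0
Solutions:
 h(b) = C1 + b^2*k/2


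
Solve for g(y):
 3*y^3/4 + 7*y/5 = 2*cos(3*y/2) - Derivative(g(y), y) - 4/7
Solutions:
 g(y) = C1 - 3*y^4/16 - 7*y^2/10 - 4*y/7 + 4*sin(3*y/2)/3


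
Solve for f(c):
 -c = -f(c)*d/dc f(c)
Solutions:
 f(c) = -sqrt(C1 + c^2)
 f(c) = sqrt(C1 + c^2)


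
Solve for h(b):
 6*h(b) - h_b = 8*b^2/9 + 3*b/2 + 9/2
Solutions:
 h(b) = C1*exp(6*b) + 4*b^2/27 + 97*b/324 + 1555/1944


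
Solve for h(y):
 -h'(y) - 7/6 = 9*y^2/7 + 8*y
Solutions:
 h(y) = C1 - 3*y^3/7 - 4*y^2 - 7*y/6


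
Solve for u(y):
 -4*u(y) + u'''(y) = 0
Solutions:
 u(y) = C3*exp(2^(2/3)*y) + (C1*sin(2^(2/3)*sqrt(3)*y/2) + C2*cos(2^(2/3)*sqrt(3)*y/2))*exp(-2^(2/3)*y/2)


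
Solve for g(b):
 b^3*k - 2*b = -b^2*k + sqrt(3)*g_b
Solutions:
 g(b) = C1 + sqrt(3)*b^4*k/12 + sqrt(3)*b^3*k/9 - sqrt(3)*b^2/3


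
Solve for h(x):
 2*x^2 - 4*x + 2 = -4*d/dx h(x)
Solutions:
 h(x) = C1 - x^3/6 + x^2/2 - x/2


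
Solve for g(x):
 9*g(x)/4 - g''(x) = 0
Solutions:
 g(x) = C1*exp(-3*x/2) + C2*exp(3*x/2)


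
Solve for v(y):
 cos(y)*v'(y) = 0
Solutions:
 v(y) = C1


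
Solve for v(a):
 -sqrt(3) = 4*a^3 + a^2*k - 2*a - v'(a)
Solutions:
 v(a) = C1 + a^4 + a^3*k/3 - a^2 + sqrt(3)*a


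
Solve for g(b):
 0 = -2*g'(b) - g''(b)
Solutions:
 g(b) = C1 + C2*exp(-2*b)


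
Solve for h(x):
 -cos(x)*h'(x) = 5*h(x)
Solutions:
 h(x) = C1*sqrt(sin(x) - 1)*(sin(x)^2 - 2*sin(x) + 1)/(sqrt(sin(x) + 1)*(sin(x)^2 + 2*sin(x) + 1))


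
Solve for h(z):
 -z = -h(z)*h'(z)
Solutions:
 h(z) = -sqrt(C1 + z^2)
 h(z) = sqrt(C1 + z^2)


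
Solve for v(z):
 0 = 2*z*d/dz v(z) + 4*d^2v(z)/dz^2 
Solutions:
 v(z) = C1 + C2*erf(z/2)


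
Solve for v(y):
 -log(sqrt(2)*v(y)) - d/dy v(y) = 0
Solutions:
 2*Integral(1/(2*log(_y) + log(2)), (_y, v(y))) = C1 - y


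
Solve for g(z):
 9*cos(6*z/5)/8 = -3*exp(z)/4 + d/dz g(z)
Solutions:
 g(z) = C1 + 3*exp(z)/4 + 15*sin(6*z/5)/16


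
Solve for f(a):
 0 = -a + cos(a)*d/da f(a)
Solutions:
 f(a) = C1 + Integral(a/cos(a), a)


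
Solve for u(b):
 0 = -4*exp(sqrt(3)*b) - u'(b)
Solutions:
 u(b) = C1 - 4*sqrt(3)*exp(sqrt(3)*b)/3


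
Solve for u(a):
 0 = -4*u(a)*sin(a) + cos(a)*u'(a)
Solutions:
 u(a) = C1/cos(a)^4


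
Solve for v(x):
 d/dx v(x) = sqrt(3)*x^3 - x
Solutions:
 v(x) = C1 + sqrt(3)*x^4/4 - x^2/2


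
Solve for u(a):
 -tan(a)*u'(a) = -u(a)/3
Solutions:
 u(a) = C1*sin(a)^(1/3)


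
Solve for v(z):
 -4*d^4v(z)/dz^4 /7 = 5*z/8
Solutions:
 v(z) = C1 + C2*z + C3*z^2 + C4*z^3 - 7*z^5/768


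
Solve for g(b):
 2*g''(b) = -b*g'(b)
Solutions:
 g(b) = C1 + C2*erf(b/2)


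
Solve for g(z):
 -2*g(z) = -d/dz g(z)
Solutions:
 g(z) = C1*exp(2*z)


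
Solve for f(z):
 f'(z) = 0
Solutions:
 f(z) = C1


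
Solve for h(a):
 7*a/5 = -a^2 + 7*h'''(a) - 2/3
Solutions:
 h(a) = C1 + C2*a + C3*a^2 + a^5/420 + a^4/120 + a^3/63


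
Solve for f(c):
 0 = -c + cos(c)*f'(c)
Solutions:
 f(c) = C1 + Integral(c/cos(c), c)


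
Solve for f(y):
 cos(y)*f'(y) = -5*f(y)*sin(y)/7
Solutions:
 f(y) = C1*cos(y)^(5/7)


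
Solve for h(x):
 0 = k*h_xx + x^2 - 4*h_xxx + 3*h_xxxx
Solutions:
 h(x) = C1 + C2*x + C3*exp(x*(2 - sqrt(4 - 3*k))/3) + C4*exp(x*(sqrt(4 - 3*k) + 2)/3) - x^4/(12*k) - 4*x^3/(3*k^2) + x^2*(3 - 16/k)/k^2


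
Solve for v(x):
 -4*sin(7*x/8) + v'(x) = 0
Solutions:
 v(x) = C1 - 32*cos(7*x/8)/7


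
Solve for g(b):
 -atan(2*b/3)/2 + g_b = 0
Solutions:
 g(b) = C1 + b*atan(2*b/3)/2 - 3*log(4*b^2 + 9)/8


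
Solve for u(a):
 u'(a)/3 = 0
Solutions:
 u(a) = C1


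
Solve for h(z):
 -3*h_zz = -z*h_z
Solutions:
 h(z) = C1 + C2*erfi(sqrt(6)*z/6)


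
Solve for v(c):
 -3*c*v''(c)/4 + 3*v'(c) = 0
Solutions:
 v(c) = C1 + C2*c^5


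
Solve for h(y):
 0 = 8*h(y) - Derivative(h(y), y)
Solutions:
 h(y) = C1*exp(8*y)


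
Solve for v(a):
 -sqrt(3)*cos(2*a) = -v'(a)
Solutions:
 v(a) = C1 + sqrt(3)*sin(2*a)/2


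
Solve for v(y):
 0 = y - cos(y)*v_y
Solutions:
 v(y) = C1 + Integral(y/cos(y), y)


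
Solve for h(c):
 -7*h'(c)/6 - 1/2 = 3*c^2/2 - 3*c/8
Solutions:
 h(c) = C1 - 3*c^3/7 + 9*c^2/56 - 3*c/7


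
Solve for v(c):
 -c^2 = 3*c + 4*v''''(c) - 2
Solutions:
 v(c) = C1 + C2*c + C3*c^2 + C4*c^3 - c^6/1440 - c^5/160 + c^4/48


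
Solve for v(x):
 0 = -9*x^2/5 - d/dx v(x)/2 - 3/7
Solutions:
 v(x) = C1 - 6*x^3/5 - 6*x/7


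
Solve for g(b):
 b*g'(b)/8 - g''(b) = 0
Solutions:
 g(b) = C1 + C2*erfi(b/4)


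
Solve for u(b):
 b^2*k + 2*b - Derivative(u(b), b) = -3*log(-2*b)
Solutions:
 u(b) = C1 + b^3*k/3 + b^2 + 3*b*log(-b) + 3*b*(-1 + log(2))


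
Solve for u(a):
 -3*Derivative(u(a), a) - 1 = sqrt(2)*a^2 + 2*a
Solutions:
 u(a) = C1 - sqrt(2)*a^3/9 - a^2/3 - a/3


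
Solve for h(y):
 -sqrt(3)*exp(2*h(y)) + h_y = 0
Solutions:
 h(y) = log(-sqrt(-1/(C1 + sqrt(3)*y))) - log(2)/2
 h(y) = log(-1/(C1 + sqrt(3)*y))/2 - log(2)/2


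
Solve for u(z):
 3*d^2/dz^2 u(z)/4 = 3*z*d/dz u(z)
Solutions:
 u(z) = C1 + C2*erfi(sqrt(2)*z)


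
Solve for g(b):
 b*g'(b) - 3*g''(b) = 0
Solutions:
 g(b) = C1 + C2*erfi(sqrt(6)*b/6)


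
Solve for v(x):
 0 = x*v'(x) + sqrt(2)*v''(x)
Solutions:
 v(x) = C1 + C2*erf(2^(1/4)*x/2)


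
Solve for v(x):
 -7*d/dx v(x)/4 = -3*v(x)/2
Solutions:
 v(x) = C1*exp(6*x/7)


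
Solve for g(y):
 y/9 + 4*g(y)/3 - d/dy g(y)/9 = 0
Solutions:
 g(y) = C1*exp(12*y) - y/12 - 1/144


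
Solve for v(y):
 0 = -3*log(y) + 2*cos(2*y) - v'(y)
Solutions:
 v(y) = C1 - 3*y*log(y) + 3*y + sin(2*y)


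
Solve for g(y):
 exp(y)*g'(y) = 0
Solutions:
 g(y) = C1


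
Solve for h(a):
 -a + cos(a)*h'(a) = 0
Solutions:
 h(a) = C1 + Integral(a/cos(a), a)


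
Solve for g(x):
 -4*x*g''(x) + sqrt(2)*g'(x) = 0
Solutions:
 g(x) = C1 + C2*x^(sqrt(2)/4 + 1)


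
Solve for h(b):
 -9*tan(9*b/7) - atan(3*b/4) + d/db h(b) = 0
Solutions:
 h(b) = C1 + b*atan(3*b/4) - 2*log(9*b^2 + 16)/3 - 7*log(cos(9*b/7))


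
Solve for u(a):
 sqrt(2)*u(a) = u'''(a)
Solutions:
 u(a) = C3*exp(2^(1/6)*a) + (C1*sin(2^(1/6)*sqrt(3)*a/2) + C2*cos(2^(1/6)*sqrt(3)*a/2))*exp(-2^(1/6)*a/2)


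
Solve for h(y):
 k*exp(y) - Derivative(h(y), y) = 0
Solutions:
 h(y) = C1 + k*exp(y)


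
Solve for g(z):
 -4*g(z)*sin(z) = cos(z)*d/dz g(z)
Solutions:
 g(z) = C1*cos(z)^4


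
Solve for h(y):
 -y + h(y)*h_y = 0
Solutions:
 h(y) = -sqrt(C1 + y^2)
 h(y) = sqrt(C1 + y^2)


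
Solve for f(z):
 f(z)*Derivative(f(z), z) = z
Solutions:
 f(z) = -sqrt(C1 + z^2)
 f(z) = sqrt(C1 + z^2)


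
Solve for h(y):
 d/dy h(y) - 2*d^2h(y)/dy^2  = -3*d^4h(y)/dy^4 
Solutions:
 h(y) = C1 + C4*exp(-y) + (C2*sin(sqrt(3)*y/6) + C3*cos(sqrt(3)*y/6))*exp(y/2)


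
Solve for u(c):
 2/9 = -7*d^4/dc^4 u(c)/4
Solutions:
 u(c) = C1 + C2*c + C3*c^2 + C4*c^3 - c^4/189


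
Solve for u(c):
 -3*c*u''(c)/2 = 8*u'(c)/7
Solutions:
 u(c) = C1 + C2*c^(5/21)


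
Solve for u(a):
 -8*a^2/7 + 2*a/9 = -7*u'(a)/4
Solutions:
 u(a) = C1 + 32*a^3/147 - 4*a^2/63


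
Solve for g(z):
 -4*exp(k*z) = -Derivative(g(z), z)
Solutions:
 g(z) = C1 + 4*exp(k*z)/k


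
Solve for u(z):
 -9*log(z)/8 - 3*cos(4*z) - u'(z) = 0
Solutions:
 u(z) = C1 - 9*z*log(z)/8 + 9*z/8 - 3*sin(4*z)/4


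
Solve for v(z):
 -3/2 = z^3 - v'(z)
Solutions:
 v(z) = C1 + z^4/4 + 3*z/2


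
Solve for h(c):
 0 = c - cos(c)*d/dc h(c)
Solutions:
 h(c) = C1 + Integral(c/cos(c), c)


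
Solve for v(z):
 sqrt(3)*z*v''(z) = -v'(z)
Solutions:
 v(z) = C1 + C2*z^(1 - sqrt(3)/3)


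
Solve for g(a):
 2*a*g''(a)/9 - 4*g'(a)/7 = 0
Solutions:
 g(a) = C1 + C2*a^(25/7)


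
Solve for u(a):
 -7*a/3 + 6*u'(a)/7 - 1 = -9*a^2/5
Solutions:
 u(a) = C1 - 7*a^3/10 + 49*a^2/36 + 7*a/6


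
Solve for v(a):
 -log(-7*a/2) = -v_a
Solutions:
 v(a) = C1 + a*log(-a) + a*(-1 - log(2) + log(7))


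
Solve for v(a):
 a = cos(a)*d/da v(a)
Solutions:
 v(a) = C1 + Integral(a/cos(a), a)


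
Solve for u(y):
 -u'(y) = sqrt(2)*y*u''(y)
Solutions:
 u(y) = C1 + C2*y^(1 - sqrt(2)/2)


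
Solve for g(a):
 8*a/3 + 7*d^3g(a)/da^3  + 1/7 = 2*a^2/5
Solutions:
 g(a) = C1 + C2*a + C3*a^2 + a^5/1050 - a^4/63 - a^3/294


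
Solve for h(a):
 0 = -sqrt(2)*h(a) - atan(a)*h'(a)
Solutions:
 h(a) = C1*exp(-sqrt(2)*Integral(1/atan(a), a))


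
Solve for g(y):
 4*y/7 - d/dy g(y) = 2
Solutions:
 g(y) = C1 + 2*y^2/7 - 2*y


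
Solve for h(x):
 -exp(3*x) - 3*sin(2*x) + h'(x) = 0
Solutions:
 h(x) = C1 + exp(3*x)/3 - 3*cos(2*x)/2


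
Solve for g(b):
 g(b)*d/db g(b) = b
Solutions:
 g(b) = -sqrt(C1 + b^2)
 g(b) = sqrt(C1 + b^2)


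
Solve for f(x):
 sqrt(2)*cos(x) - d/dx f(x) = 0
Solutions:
 f(x) = C1 + sqrt(2)*sin(x)


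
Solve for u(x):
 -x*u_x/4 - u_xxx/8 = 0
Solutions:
 u(x) = C1 + Integral(C2*airyai(-2^(1/3)*x) + C3*airybi(-2^(1/3)*x), x)


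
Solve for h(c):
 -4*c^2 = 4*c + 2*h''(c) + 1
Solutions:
 h(c) = C1 + C2*c - c^4/6 - c^3/3 - c^2/4


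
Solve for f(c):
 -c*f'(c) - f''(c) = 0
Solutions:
 f(c) = C1 + C2*erf(sqrt(2)*c/2)


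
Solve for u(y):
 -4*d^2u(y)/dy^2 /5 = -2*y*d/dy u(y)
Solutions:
 u(y) = C1 + C2*erfi(sqrt(5)*y/2)


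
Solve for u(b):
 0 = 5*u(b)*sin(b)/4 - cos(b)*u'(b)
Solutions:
 u(b) = C1/cos(b)^(5/4)


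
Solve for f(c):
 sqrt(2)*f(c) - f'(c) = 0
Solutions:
 f(c) = C1*exp(sqrt(2)*c)


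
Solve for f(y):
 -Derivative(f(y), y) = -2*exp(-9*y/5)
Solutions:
 f(y) = C1 - 10*exp(-9*y/5)/9


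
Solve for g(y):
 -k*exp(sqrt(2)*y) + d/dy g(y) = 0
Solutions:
 g(y) = C1 + sqrt(2)*k*exp(sqrt(2)*y)/2


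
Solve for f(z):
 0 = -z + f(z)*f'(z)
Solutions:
 f(z) = -sqrt(C1 + z^2)
 f(z) = sqrt(C1 + z^2)


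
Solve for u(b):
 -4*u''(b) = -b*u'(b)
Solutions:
 u(b) = C1 + C2*erfi(sqrt(2)*b/4)


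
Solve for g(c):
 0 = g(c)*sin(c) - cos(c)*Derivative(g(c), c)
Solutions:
 g(c) = C1/cos(c)


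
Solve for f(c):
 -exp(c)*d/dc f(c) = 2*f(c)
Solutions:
 f(c) = C1*exp(2*exp(-c))


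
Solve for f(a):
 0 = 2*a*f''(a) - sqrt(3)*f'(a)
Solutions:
 f(a) = C1 + C2*a^(sqrt(3)/2 + 1)


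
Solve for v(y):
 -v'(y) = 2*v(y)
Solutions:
 v(y) = C1*exp(-2*y)


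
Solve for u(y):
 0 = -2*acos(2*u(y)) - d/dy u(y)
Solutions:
 Integral(1/acos(2*_y), (_y, u(y))) = C1 - 2*y


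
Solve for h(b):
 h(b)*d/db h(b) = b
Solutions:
 h(b) = -sqrt(C1 + b^2)
 h(b) = sqrt(C1 + b^2)


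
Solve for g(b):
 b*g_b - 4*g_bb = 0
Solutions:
 g(b) = C1 + C2*erfi(sqrt(2)*b/4)


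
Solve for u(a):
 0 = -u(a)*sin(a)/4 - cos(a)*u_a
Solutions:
 u(a) = C1*cos(a)^(1/4)


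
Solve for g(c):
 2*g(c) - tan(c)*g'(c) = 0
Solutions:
 g(c) = C1*sin(c)^2


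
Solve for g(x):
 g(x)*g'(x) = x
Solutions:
 g(x) = -sqrt(C1 + x^2)
 g(x) = sqrt(C1 + x^2)


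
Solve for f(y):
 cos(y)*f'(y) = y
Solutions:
 f(y) = C1 + Integral(y/cos(y), y)


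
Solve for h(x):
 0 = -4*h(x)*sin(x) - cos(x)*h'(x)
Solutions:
 h(x) = C1*cos(x)^4


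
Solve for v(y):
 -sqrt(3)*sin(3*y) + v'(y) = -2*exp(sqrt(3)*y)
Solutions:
 v(y) = C1 - 2*sqrt(3)*exp(sqrt(3)*y)/3 - sqrt(3)*cos(3*y)/3


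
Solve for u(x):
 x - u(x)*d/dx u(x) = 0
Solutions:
 u(x) = -sqrt(C1 + x^2)
 u(x) = sqrt(C1 + x^2)


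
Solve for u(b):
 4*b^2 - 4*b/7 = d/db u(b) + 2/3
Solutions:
 u(b) = C1 + 4*b^3/3 - 2*b^2/7 - 2*b/3


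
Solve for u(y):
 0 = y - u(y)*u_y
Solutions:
 u(y) = -sqrt(C1 + y^2)
 u(y) = sqrt(C1 + y^2)


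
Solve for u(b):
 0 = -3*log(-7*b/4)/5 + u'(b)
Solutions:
 u(b) = C1 + 3*b*log(-b)/5 + 3*b*(-2*log(2) - 1 + log(7))/5


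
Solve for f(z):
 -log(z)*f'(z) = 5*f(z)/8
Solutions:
 f(z) = C1*exp(-5*li(z)/8)


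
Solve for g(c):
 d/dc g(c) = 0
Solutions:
 g(c) = C1


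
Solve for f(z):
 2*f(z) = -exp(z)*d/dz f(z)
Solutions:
 f(z) = C1*exp(2*exp(-z))


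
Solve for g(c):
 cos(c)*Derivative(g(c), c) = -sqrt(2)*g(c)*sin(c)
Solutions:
 g(c) = C1*cos(c)^(sqrt(2))


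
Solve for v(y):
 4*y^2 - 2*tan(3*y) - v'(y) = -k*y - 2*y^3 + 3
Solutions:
 v(y) = C1 + k*y^2/2 + y^4/2 + 4*y^3/3 - 3*y + 2*log(cos(3*y))/3


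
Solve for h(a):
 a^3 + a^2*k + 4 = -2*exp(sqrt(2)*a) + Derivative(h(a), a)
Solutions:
 h(a) = C1 + a^4/4 + a^3*k/3 + 4*a + sqrt(2)*exp(sqrt(2)*a)


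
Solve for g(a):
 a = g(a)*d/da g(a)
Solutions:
 g(a) = -sqrt(C1 + a^2)
 g(a) = sqrt(C1 + a^2)


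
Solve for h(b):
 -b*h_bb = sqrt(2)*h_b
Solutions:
 h(b) = C1 + C2*b^(1 - sqrt(2))


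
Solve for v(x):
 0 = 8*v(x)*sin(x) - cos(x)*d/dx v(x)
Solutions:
 v(x) = C1/cos(x)^8


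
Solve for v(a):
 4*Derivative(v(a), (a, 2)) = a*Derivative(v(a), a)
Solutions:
 v(a) = C1 + C2*erfi(sqrt(2)*a/4)


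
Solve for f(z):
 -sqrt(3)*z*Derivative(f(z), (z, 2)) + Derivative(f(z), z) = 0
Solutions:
 f(z) = C1 + C2*z^(sqrt(3)/3 + 1)


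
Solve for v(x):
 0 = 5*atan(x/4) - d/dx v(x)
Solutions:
 v(x) = C1 + 5*x*atan(x/4) - 10*log(x^2 + 16)


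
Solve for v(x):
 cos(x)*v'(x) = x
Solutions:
 v(x) = C1 + Integral(x/cos(x), x)


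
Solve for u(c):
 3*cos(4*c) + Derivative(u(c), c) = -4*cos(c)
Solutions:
 u(c) = C1 - 4*sin(c) - 3*sin(4*c)/4


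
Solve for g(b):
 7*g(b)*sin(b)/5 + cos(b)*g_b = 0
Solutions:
 g(b) = C1*cos(b)^(7/5)


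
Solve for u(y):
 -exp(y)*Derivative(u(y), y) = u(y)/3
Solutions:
 u(y) = C1*exp(exp(-y)/3)


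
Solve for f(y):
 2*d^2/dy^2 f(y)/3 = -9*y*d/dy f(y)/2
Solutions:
 f(y) = C1 + C2*erf(3*sqrt(6)*y/4)


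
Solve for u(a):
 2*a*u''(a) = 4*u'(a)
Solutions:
 u(a) = C1 + C2*a^3


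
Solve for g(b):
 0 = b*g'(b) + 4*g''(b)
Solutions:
 g(b) = C1 + C2*erf(sqrt(2)*b/4)


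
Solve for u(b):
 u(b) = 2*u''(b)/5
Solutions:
 u(b) = C1*exp(-sqrt(10)*b/2) + C2*exp(sqrt(10)*b/2)


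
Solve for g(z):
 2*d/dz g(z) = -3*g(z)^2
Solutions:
 g(z) = 2/(C1 + 3*z)


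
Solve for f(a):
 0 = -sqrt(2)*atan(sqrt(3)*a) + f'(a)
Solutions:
 f(a) = C1 + sqrt(2)*(a*atan(sqrt(3)*a) - sqrt(3)*log(3*a^2 + 1)/6)


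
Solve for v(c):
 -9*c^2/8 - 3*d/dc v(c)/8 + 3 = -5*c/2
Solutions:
 v(c) = C1 - c^3 + 10*c^2/3 + 8*c


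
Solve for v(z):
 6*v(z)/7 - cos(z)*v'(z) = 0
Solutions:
 v(z) = C1*(sin(z) + 1)^(3/7)/(sin(z) - 1)^(3/7)


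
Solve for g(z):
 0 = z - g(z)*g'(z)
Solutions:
 g(z) = -sqrt(C1 + z^2)
 g(z) = sqrt(C1 + z^2)


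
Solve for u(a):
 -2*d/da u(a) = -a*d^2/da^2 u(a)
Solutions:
 u(a) = C1 + C2*a^3


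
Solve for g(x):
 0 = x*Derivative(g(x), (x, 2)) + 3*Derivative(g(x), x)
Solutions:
 g(x) = C1 + C2/x^2


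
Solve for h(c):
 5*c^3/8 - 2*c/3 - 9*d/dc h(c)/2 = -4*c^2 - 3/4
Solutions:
 h(c) = C1 + 5*c^4/144 + 8*c^3/27 - 2*c^2/27 + c/6


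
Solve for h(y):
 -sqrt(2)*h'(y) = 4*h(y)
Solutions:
 h(y) = C1*exp(-2*sqrt(2)*y)


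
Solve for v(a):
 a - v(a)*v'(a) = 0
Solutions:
 v(a) = -sqrt(C1 + a^2)
 v(a) = sqrt(C1 + a^2)


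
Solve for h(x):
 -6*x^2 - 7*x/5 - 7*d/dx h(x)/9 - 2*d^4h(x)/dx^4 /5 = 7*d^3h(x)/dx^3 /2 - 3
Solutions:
 h(x) = C1 + C2*exp(x*(-70 + 35*35^(2/3)/(4*sqrt(7494) + 1273)^(1/3) + 35^(1/3)*(4*sqrt(7494) + 1273)^(1/3))/24)*sin(sqrt(3)*35^(1/3)*x*(-(4*sqrt(7494) + 1273)^(1/3) + 35*35^(1/3)/(4*sqrt(7494) + 1273)^(1/3))/24) + C3*exp(x*(-70 + 35*35^(2/3)/(4*sqrt(7494) + 1273)^(1/3) + 35^(1/3)*(4*sqrt(7494) + 1273)^(1/3))/24)*cos(sqrt(3)*35^(1/3)*x*(-(4*sqrt(7494) + 1273)^(1/3) + 35*35^(1/3)/(4*sqrt(7494) + 1273)^(1/3))/24) + C4*exp(-x*(35*35^(2/3)/(4*sqrt(7494) + 1273)^(1/3) + 35 + 35^(1/3)*(4*sqrt(7494) + 1273)^(1/3))/12) - 18*x^3/7 - 9*x^2/10 + 513*x/7


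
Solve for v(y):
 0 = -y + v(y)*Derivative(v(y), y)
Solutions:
 v(y) = -sqrt(C1 + y^2)
 v(y) = sqrt(C1 + y^2)


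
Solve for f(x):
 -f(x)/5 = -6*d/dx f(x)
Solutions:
 f(x) = C1*exp(x/30)


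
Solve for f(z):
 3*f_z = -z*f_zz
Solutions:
 f(z) = C1 + C2/z^2


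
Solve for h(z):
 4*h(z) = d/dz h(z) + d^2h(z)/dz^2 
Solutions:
 h(z) = C1*exp(z*(-1 + sqrt(17))/2) + C2*exp(-z*(1 + sqrt(17))/2)


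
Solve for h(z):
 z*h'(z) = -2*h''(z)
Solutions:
 h(z) = C1 + C2*erf(z/2)


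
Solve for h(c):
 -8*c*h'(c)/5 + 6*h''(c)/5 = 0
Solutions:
 h(c) = C1 + C2*erfi(sqrt(6)*c/3)


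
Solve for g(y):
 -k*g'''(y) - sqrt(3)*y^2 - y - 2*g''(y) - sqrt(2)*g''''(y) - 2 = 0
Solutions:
 g(y) = C1 + C2*y + C3*exp(sqrt(2)*y*(-k + sqrt(k^2 - 8*sqrt(2)))/4) + C4*exp(-sqrt(2)*y*(k + sqrt(k^2 - 8*sqrt(2)))/4) - sqrt(3)*y^4/24 + y^3*(sqrt(3)*k - 1)/12 + y^2*(-sqrt(3)*k^2 + k - 4 + 2*sqrt(6))/8


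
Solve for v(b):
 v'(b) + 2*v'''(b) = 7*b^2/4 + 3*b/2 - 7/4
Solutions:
 v(b) = C1 + C2*sin(sqrt(2)*b/2) + C3*cos(sqrt(2)*b/2) + 7*b^3/12 + 3*b^2/4 - 35*b/4


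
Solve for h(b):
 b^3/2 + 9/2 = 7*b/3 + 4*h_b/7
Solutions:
 h(b) = C1 + 7*b^4/32 - 49*b^2/24 + 63*b/8


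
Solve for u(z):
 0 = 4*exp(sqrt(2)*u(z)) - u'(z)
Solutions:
 u(z) = sqrt(2)*(2*log(-1/(C1 + 4*z)) - log(2))/4


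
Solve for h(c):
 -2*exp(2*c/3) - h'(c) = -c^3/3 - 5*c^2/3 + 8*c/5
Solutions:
 h(c) = C1 + c^4/12 + 5*c^3/9 - 4*c^2/5 - 3*exp(2*c/3)


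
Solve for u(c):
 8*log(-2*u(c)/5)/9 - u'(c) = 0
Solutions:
 -9*Integral(1/(log(-_y) - log(5) + log(2)), (_y, u(c)))/8 = C1 - c


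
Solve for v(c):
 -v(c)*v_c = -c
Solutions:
 v(c) = -sqrt(C1 + c^2)
 v(c) = sqrt(C1 + c^2)


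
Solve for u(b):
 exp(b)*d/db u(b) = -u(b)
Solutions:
 u(b) = C1*exp(exp(-b))


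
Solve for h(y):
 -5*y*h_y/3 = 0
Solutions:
 h(y) = C1


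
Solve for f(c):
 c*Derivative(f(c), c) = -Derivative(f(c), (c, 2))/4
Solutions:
 f(c) = C1 + C2*erf(sqrt(2)*c)


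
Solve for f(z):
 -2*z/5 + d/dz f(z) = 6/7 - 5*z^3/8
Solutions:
 f(z) = C1 - 5*z^4/32 + z^2/5 + 6*z/7


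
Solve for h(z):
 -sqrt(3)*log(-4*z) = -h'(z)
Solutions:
 h(z) = C1 + sqrt(3)*z*log(-z) + sqrt(3)*z*(-1 + 2*log(2))


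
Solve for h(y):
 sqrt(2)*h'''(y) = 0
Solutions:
 h(y) = C1 + C2*y + C3*y^2


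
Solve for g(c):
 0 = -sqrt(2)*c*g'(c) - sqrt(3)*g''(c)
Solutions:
 g(c) = C1 + C2*erf(6^(3/4)*c/6)


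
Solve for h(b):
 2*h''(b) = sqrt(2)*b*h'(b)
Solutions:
 h(b) = C1 + C2*erfi(2^(1/4)*b/2)


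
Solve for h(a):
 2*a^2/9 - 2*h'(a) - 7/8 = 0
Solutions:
 h(a) = C1 + a^3/27 - 7*a/16


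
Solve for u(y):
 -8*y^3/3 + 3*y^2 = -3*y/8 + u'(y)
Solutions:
 u(y) = C1 - 2*y^4/3 + y^3 + 3*y^2/16


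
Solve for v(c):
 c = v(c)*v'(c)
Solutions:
 v(c) = -sqrt(C1 + c^2)
 v(c) = sqrt(C1 + c^2)


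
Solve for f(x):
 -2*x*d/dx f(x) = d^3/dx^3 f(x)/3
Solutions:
 f(x) = C1 + Integral(C2*airyai(-6^(1/3)*x) + C3*airybi(-6^(1/3)*x), x)


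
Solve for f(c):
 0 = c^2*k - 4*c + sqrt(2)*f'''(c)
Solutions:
 f(c) = C1 + C2*c + C3*c^2 - sqrt(2)*c^5*k/120 + sqrt(2)*c^4/12


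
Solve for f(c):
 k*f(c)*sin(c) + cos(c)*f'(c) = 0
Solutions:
 f(c) = C1*exp(k*log(cos(c)))


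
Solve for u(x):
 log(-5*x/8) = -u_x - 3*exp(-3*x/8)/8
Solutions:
 u(x) = C1 - x*log(-x) + x*(-log(5) + 1 + 3*log(2)) + exp(-3*x/8)


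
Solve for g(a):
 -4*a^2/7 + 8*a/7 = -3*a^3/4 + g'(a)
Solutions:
 g(a) = C1 + 3*a^4/16 - 4*a^3/21 + 4*a^2/7


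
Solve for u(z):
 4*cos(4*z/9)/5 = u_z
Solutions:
 u(z) = C1 + 9*sin(4*z/9)/5


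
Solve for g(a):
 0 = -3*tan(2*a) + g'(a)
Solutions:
 g(a) = C1 - 3*log(cos(2*a))/2


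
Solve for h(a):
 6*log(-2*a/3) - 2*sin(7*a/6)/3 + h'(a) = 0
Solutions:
 h(a) = C1 - 6*a*log(-a) - 6*a*log(2) + 6*a + 6*a*log(3) - 4*cos(7*a/6)/7


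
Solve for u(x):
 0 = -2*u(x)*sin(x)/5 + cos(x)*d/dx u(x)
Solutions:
 u(x) = C1/cos(x)^(2/5)


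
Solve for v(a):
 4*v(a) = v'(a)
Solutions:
 v(a) = C1*exp(4*a)


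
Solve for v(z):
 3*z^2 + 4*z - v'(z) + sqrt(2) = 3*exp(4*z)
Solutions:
 v(z) = C1 + z^3 + 2*z^2 + sqrt(2)*z - 3*exp(4*z)/4


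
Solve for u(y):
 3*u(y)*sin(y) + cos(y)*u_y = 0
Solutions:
 u(y) = C1*cos(y)^3


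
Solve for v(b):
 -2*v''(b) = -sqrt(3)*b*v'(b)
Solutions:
 v(b) = C1 + C2*erfi(3^(1/4)*b/2)


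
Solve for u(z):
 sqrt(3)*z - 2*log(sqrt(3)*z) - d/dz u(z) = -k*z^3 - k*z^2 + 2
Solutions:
 u(z) = C1 + k*z^4/4 + k*z^3/3 + sqrt(3)*z^2/2 - 2*z*log(z) - z*log(3)


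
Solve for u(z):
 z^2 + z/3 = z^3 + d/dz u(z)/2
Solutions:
 u(z) = C1 - z^4/2 + 2*z^3/3 + z^2/3


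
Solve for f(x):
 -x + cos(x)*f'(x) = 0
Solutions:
 f(x) = C1 + Integral(x/cos(x), x)


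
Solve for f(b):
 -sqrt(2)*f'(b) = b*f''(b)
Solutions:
 f(b) = C1 + C2*b^(1 - sqrt(2))


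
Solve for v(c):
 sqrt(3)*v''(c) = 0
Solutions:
 v(c) = C1 + C2*c


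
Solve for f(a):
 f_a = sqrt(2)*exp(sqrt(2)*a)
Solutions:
 f(a) = C1 + exp(sqrt(2)*a)


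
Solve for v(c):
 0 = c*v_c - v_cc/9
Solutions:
 v(c) = C1 + C2*erfi(3*sqrt(2)*c/2)


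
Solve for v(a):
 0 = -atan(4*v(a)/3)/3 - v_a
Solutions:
 Integral(1/atan(4*_y/3), (_y, v(a))) = C1 - a/3


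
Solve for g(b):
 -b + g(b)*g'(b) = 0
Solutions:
 g(b) = -sqrt(C1 + b^2)
 g(b) = sqrt(C1 + b^2)


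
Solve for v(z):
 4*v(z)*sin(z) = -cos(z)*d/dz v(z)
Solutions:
 v(z) = C1*cos(z)^4


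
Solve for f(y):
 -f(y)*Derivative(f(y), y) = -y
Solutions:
 f(y) = -sqrt(C1 + y^2)
 f(y) = sqrt(C1 + y^2)


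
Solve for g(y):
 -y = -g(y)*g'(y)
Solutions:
 g(y) = -sqrt(C1 + y^2)
 g(y) = sqrt(C1 + y^2)


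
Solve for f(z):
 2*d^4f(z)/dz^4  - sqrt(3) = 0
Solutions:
 f(z) = C1 + C2*z + C3*z^2 + C4*z^3 + sqrt(3)*z^4/48


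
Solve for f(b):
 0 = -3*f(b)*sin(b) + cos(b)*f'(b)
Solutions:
 f(b) = C1/cos(b)^3


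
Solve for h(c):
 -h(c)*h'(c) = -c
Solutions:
 h(c) = -sqrt(C1 + c^2)
 h(c) = sqrt(C1 + c^2)


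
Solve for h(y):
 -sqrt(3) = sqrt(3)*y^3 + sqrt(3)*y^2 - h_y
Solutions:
 h(y) = C1 + sqrt(3)*y^4/4 + sqrt(3)*y^3/3 + sqrt(3)*y


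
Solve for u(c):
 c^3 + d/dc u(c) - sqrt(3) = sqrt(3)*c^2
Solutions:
 u(c) = C1 - c^4/4 + sqrt(3)*c^3/3 + sqrt(3)*c


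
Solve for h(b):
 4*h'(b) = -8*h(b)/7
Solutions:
 h(b) = C1*exp(-2*b/7)


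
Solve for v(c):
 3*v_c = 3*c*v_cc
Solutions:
 v(c) = C1 + C2*c^2


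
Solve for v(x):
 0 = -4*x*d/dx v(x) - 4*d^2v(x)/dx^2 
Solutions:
 v(x) = C1 + C2*erf(sqrt(2)*x/2)


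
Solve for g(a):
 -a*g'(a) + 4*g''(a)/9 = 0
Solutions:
 g(a) = C1 + C2*erfi(3*sqrt(2)*a/4)


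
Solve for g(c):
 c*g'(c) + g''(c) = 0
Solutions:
 g(c) = C1 + C2*erf(sqrt(2)*c/2)


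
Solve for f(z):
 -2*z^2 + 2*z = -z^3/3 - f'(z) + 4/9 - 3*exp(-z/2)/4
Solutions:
 f(z) = C1 - z^4/12 + 2*z^3/3 - z^2 + 4*z/9 + 3*exp(-z/2)/2


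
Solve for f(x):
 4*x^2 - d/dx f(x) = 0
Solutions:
 f(x) = C1 + 4*x^3/3


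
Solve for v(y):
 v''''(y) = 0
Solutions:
 v(y) = C1 + C2*y + C3*y^2 + C4*y^3


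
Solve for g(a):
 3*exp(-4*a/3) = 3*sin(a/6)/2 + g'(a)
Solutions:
 g(a) = C1 + 9*cos(a/6) - 9*exp(-4*a/3)/4


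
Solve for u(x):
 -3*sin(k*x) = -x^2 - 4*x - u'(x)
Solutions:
 u(x) = C1 - x^3/3 - 2*x^2 - 3*cos(k*x)/k


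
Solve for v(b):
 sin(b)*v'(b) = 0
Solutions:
 v(b) = C1


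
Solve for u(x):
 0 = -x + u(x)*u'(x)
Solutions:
 u(x) = -sqrt(C1 + x^2)
 u(x) = sqrt(C1 + x^2)


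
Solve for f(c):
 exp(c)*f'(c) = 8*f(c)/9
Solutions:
 f(c) = C1*exp(-8*exp(-c)/9)


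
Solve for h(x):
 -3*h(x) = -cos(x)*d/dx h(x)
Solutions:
 h(x) = C1*(sin(x) + 1)^(3/2)/(sin(x) - 1)^(3/2)


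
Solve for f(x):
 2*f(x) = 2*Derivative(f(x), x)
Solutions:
 f(x) = C1*exp(x)


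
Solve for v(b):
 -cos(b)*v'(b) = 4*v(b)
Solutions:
 v(b) = C1*(sin(b)^2 - 2*sin(b) + 1)/(sin(b)^2 + 2*sin(b) + 1)


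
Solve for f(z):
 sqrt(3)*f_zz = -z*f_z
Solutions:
 f(z) = C1 + C2*erf(sqrt(2)*3^(3/4)*z/6)


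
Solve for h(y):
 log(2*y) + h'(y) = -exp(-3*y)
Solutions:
 h(y) = C1 - y*log(y) + y*(1 - log(2)) + exp(-3*y)/3


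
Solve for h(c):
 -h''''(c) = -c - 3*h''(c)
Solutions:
 h(c) = C1 + C2*c + C3*exp(-sqrt(3)*c) + C4*exp(sqrt(3)*c) - c^3/18


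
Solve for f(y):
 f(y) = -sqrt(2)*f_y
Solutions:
 f(y) = C1*exp(-sqrt(2)*y/2)


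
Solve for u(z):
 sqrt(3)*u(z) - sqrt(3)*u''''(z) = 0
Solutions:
 u(z) = C1*exp(-z) + C2*exp(z) + C3*sin(z) + C4*cos(z)


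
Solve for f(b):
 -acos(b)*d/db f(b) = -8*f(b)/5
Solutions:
 f(b) = C1*exp(8*Integral(1/acos(b), b)/5)


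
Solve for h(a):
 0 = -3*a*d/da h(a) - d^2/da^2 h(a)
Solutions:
 h(a) = C1 + C2*erf(sqrt(6)*a/2)


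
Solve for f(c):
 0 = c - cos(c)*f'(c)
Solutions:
 f(c) = C1 + Integral(c/cos(c), c)


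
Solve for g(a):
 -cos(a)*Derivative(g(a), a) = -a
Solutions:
 g(a) = C1 + Integral(a/cos(a), a)


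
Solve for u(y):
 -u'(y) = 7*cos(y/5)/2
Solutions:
 u(y) = C1 - 35*sin(y/5)/2


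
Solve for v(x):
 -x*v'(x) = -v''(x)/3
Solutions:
 v(x) = C1 + C2*erfi(sqrt(6)*x/2)


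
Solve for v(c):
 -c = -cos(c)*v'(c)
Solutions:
 v(c) = C1 + Integral(c/cos(c), c)


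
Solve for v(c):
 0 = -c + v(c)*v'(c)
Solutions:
 v(c) = -sqrt(C1 + c^2)
 v(c) = sqrt(C1 + c^2)


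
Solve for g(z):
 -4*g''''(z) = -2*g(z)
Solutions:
 g(z) = C1*exp(-2^(3/4)*z/2) + C2*exp(2^(3/4)*z/2) + C3*sin(2^(3/4)*z/2) + C4*cos(2^(3/4)*z/2)


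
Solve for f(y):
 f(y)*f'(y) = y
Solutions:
 f(y) = -sqrt(C1 + y^2)
 f(y) = sqrt(C1 + y^2)


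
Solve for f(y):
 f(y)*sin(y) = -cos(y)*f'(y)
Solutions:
 f(y) = C1*cos(y)


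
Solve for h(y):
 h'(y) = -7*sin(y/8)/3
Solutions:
 h(y) = C1 + 56*cos(y/8)/3


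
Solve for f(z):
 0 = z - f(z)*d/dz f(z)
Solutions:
 f(z) = -sqrt(C1 + z^2)
 f(z) = sqrt(C1 + z^2)


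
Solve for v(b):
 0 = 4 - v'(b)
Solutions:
 v(b) = C1 + 4*b


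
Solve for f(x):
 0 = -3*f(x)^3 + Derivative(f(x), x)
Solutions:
 f(x) = -sqrt(2)*sqrt(-1/(C1 + 3*x))/2
 f(x) = sqrt(2)*sqrt(-1/(C1 + 3*x))/2


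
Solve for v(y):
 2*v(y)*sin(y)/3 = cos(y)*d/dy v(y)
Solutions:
 v(y) = C1/cos(y)^(2/3)


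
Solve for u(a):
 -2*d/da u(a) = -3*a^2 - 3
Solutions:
 u(a) = C1 + a^3/2 + 3*a/2


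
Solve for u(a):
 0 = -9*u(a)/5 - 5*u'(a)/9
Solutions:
 u(a) = C1*exp(-81*a/25)


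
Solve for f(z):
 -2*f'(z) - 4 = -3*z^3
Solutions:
 f(z) = C1 + 3*z^4/8 - 2*z


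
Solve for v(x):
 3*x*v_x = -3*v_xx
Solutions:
 v(x) = C1 + C2*erf(sqrt(2)*x/2)


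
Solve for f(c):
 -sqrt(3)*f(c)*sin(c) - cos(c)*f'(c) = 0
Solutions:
 f(c) = C1*cos(c)^(sqrt(3))


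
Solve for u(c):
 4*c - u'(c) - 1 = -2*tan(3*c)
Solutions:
 u(c) = C1 + 2*c^2 - c - 2*log(cos(3*c))/3


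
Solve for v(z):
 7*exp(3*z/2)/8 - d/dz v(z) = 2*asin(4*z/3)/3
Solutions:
 v(z) = C1 - 2*z*asin(4*z/3)/3 - sqrt(9 - 16*z^2)/6 + 7*exp(3*z/2)/12


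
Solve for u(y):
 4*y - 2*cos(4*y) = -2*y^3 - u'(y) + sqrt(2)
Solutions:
 u(y) = C1 - y^4/2 - 2*y^2 + sqrt(2)*y + sin(4*y)/2


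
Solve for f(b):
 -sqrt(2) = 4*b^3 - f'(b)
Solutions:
 f(b) = C1 + b^4 + sqrt(2)*b


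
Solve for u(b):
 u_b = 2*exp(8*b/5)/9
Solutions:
 u(b) = C1 + 5*exp(8*b/5)/36


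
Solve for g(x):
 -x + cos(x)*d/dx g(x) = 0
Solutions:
 g(x) = C1 + Integral(x/cos(x), x)


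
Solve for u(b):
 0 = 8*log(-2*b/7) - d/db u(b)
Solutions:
 u(b) = C1 + 8*b*log(-b) + 8*b*(-log(7) - 1 + log(2))


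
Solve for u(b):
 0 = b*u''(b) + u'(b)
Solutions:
 u(b) = C1 + C2*log(b)


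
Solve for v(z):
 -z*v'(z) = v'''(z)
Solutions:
 v(z) = C1 + Integral(C2*airyai(-z) + C3*airybi(-z), z)


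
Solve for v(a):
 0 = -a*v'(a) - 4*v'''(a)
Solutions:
 v(a) = C1 + Integral(C2*airyai(-2^(1/3)*a/2) + C3*airybi(-2^(1/3)*a/2), a)


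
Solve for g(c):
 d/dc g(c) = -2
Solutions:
 g(c) = C1 - 2*c


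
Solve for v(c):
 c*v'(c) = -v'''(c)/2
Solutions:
 v(c) = C1 + Integral(C2*airyai(-2^(1/3)*c) + C3*airybi(-2^(1/3)*c), c)


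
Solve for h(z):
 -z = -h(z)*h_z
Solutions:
 h(z) = -sqrt(C1 + z^2)
 h(z) = sqrt(C1 + z^2)


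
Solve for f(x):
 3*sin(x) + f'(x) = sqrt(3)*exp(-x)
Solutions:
 f(x) = C1 + 3*cos(x) - sqrt(3)*exp(-x)


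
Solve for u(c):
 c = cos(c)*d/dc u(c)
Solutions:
 u(c) = C1 + Integral(c/cos(c), c)


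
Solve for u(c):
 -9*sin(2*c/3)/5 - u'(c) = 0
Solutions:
 u(c) = C1 + 27*cos(2*c/3)/10


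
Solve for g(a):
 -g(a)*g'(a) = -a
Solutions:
 g(a) = -sqrt(C1 + a^2)
 g(a) = sqrt(C1 + a^2)


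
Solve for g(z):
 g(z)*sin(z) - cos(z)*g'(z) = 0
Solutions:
 g(z) = C1/cos(z)


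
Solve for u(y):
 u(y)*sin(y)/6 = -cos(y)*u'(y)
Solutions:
 u(y) = C1*cos(y)^(1/6)


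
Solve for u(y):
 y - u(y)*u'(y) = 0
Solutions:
 u(y) = -sqrt(C1 + y^2)
 u(y) = sqrt(C1 + y^2)


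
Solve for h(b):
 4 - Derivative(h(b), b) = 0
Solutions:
 h(b) = C1 + 4*b


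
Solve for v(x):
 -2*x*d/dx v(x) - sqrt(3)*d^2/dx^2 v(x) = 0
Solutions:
 v(x) = C1 + C2*erf(3^(3/4)*x/3)


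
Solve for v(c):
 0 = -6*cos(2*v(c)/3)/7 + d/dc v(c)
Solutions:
 -6*c/7 - 3*log(sin(2*v(c)/3) - 1)/4 + 3*log(sin(2*v(c)/3) + 1)/4 = C1


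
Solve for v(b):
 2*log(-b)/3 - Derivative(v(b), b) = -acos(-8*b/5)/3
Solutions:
 v(b) = C1 + 2*b*log(-b)/3 + b*acos(-8*b/5)/3 - 2*b/3 + sqrt(25 - 64*b^2)/24


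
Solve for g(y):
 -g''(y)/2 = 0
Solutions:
 g(y) = C1 + C2*y


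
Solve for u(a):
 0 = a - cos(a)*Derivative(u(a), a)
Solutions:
 u(a) = C1 + Integral(a/cos(a), a)


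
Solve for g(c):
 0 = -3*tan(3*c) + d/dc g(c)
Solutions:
 g(c) = C1 - log(cos(3*c))


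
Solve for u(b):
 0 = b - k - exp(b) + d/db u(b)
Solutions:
 u(b) = C1 - b^2/2 + b*k + exp(b)


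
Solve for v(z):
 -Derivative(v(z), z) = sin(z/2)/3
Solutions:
 v(z) = C1 + 2*cos(z/2)/3


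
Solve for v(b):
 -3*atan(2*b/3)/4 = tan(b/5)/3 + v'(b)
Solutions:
 v(b) = C1 - 3*b*atan(2*b/3)/4 + 9*log(4*b^2 + 9)/16 + 5*log(cos(b/5))/3


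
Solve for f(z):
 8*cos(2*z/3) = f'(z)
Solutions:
 f(z) = C1 + 12*sin(2*z/3)


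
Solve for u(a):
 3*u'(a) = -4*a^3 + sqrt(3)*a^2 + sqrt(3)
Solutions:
 u(a) = C1 - a^4/3 + sqrt(3)*a^3/9 + sqrt(3)*a/3


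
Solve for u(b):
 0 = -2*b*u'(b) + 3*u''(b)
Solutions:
 u(b) = C1 + C2*erfi(sqrt(3)*b/3)


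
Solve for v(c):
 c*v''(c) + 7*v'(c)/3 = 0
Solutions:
 v(c) = C1 + C2/c^(4/3)


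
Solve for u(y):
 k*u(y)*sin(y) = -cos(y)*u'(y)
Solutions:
 u(y) = C1*exp(k*log(cos(y)))


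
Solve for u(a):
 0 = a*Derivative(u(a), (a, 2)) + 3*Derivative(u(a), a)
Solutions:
 u(a) = C1 + C2/a^2


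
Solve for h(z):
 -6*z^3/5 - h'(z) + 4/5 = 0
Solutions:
 h(z) = C1 - 3*z^4/10 + 4*z/5


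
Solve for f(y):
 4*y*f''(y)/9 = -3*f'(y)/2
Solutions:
 f(y) = C1 + C2/y^(19/8)


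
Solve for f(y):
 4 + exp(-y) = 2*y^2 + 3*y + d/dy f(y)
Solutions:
 f(y) = C1 - 2*y^3/3 - 3*y^2/2 + 4*y - exp(-y)


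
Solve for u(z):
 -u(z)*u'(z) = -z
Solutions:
 u(z) = -sqrt(C1 + z^2)
 u(z) = sqrt(C1 + z^2)


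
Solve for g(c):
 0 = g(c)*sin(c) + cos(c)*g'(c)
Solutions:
 g(c) = C1*cos(c)


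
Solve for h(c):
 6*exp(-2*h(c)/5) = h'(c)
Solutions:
 h(c) = 5*log(-sqrt(C1 + 6*c)) - 5*log(5) + 5*log(10)/2
 h(c) = 5*log(C1 + 6*c)/2 - 5*log(5) + 5*log(10)/2


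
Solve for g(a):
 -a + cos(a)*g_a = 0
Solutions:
 g(a) = C1 + Integral(a/cos(a), a)


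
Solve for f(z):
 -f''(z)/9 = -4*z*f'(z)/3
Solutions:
 f(z) = C1 + C2*erfi(sqrt(6)*z)


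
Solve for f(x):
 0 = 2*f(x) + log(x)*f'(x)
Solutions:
 f(x) = C1*exp(-2*li(x))


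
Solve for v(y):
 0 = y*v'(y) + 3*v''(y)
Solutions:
 v(y) = C1 + C2*erf(sqrt(6)*y/6)


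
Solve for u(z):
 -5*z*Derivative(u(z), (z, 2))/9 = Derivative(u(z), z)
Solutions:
 u(z) = C1 + C2/z^(4/5)


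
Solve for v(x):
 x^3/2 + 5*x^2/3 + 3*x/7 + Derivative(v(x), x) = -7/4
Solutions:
 v(x) = C1 - x^4/8 - 5*x^3/9 - 3*x^2/14 - 7*x/4


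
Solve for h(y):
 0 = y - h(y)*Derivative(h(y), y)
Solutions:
 h(y) = -sqrt(C1 + y^2)
 h(y) = sqrt(C1 + y^2)


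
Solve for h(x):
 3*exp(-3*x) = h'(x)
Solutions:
 h(x) = C1 - exp(-3*x)


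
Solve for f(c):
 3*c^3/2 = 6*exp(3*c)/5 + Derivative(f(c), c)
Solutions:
 f(c) = C1 + 3*c^4/8 - 2*exp(3*c)/5


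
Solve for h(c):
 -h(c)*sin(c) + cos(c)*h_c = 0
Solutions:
 h(c) = C1/cos(c)


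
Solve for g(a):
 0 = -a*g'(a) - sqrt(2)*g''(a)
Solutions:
 g(a) = C1 + C2*erf(2^(1/4)*a/2)


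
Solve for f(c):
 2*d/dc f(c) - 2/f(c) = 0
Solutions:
 f(c) = -sqrt(C1 + 2*c)
 f(c) = sqrt(C1 + 2*c)


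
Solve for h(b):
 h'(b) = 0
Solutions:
 h(b) = C1


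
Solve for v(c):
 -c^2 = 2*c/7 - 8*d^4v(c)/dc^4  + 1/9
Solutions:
 v(c) = C1 + C2*c + C3*c^2 + C4*c^3 + c^6/2880 + c^5/3360 + c^4/1728


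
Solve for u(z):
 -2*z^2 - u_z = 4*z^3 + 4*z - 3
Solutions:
 u(z) = C1 - z^4 - 2*z^3/3 - 2*z^2 + 3*z


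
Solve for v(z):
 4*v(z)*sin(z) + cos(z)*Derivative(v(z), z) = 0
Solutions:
 v(z) = C1*cos(z)^4


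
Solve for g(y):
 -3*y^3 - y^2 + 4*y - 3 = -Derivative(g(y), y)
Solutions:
 g(y) = C1 + 3*y^4/4 + y^3/3 - 2*y^2 + 3*y


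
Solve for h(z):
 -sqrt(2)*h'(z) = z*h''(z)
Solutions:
 h(z) = C1 + C2*z^(1 - sqrt(2))


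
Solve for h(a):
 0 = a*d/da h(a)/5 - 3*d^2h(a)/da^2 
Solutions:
 h(a) = C1 + C2*erfi(sqrt(30)*a/30)


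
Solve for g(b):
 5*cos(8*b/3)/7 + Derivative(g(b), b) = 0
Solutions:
 g(b) = C1 - 15*sin(8*b/3)/56


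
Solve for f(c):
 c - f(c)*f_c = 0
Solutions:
 f(c) = -sqrt(C1 + c^2)
 f(c) = sqrt(C1 + c^2)


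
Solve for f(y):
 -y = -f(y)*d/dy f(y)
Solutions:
 f(y) = -sqrt(C1 + y^2)
 f(y) = sqrt(C1 + y^2)


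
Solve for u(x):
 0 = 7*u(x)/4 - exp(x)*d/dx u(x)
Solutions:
 u(x) = C1*exp(-7*exp(-x)/4)


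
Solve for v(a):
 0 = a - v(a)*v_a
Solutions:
 v(a) = -sqrt(C1 + a^2)
 v(a) = sqrt(C1 + a^2)


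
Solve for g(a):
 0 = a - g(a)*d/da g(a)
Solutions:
 g(a) = -sqrt(C1 + a^2)
 g(a) = sqrt(C1 + a^2)


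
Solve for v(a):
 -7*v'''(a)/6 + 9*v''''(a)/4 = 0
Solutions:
 v(a) = C1 + C2*a + C3*a^2 + C4*exp(14*a/27)


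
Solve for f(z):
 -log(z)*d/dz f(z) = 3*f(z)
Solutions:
 f(z) = C1*exp(-3*li(z))


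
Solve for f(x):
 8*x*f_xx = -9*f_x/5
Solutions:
 f(x) = C1 + C2*x^(31/40)


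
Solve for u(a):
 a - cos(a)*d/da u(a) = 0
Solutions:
 u(a) = C1 + Integral(a/cos(a), a)


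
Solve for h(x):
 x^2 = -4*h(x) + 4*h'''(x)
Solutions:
 h(x) = C3*exp(x) - x^2/4 + (C1*sin(sqrt(3)*x/2) + C2*cos(sqrt(3)*x/2))*exp(-x/2)


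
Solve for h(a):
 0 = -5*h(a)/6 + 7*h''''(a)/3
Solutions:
 h(a) = C1*exp(-14^(3/4)*5^(1/4)*a/14) + C2*exp(14^(3/4)*5^(1/4)*a/14) + C3*sin(14^(3/4)*5^(1/4)*a/14) + C4*cos(14^(3/4)*5^(1/4)*a/14)


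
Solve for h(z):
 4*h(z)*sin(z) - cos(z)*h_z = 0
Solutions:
 h(z) = C1/cos(z)^4


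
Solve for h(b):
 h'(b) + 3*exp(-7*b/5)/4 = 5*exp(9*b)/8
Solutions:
 h(b) = C1 + 5*exp(9*b)/72 + 15*exp(-7*b/5)/28


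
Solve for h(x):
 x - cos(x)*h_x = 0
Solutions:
 h(x) = C1 + Integral(x/cos(x), x)


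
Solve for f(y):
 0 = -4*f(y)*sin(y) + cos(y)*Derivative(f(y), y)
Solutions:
 f(y) = C1/cos(y)^4


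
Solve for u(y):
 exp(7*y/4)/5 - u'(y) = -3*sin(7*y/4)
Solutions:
 u(y) = C1 + 4*exp(7*y/4)/35 - 12*cos(7*y/4)/7


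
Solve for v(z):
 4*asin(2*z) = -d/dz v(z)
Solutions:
 v(z) = C1 - 4*z*asin(2*z) - 2*sqrt(1 - 4*z^2)


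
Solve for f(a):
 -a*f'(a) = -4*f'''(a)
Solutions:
 f(a) = C1 + Integral(C2*airyai(2^(1/3)*a/2) + C3*airybi(2^(1/3)*a/2), a)


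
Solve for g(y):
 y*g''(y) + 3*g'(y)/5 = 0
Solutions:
 g(y) = C1 + C2*y^(2/5)


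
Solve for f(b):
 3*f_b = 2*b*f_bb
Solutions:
 f(b) = C1 + C2*b^(5/2)


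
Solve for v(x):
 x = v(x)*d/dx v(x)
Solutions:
 v(x) = -sqrt(C1 + x^2)
 v(x) = sqrt(C1 + x^2)


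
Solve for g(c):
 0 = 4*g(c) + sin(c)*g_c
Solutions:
 g(c) = C1*(cos(c)^2 + 2*cos(c) + 1)/(cos(c)^2 - 2*cos(c) + 1)


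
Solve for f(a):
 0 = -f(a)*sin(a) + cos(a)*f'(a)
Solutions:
 f(a) = C1/cos(a)


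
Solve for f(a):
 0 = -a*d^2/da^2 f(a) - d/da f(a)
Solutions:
 f(a) = C1 + C2*log(a)


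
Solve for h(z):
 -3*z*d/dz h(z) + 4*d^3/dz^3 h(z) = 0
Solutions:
 h(z) = C1 + Integral(C2*airyai(6^(1/3)*z/2) + C3*airybi(6^(1/3)*z/2), z)


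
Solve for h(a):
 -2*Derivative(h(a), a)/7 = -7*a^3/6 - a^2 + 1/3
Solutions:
 h(a) = C1 + 49*a^4/48 + 7*a^3/6 - 7*a/6


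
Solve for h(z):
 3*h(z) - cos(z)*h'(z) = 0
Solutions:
 h(z) = C1*(sin(z) + 1)^(3/2)/(sin(z) - 1)^(3/2)


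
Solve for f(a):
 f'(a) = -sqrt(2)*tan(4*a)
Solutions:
 f(a) = C1 + sqrt(2)*log(cos(4*a))/4


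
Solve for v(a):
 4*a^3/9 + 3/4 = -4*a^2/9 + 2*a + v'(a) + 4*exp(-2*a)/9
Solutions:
 v(a) = C1 + a^4/9 + 4*a^3/27 - a^2 + 3*a/4 + 2*exp(-2*a)/9


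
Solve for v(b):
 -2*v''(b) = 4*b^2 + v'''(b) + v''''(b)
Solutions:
 v(b) = C1 + C2*b - b^4/6 + b^3/3 + b^2/2 + (C3*sin(sqrt(7)*b/2) + C4*cos(sqrt(7)*b/2))*exp(-b/2)


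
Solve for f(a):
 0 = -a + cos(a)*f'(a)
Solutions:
 f(a) = C1 + Integral(a/cos(a), a)


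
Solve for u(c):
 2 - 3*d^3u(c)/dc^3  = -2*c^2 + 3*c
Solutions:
 u(c) = C1 + C2*c + C3*c^2 + c^5/90 - c^4/24 + c^3/9


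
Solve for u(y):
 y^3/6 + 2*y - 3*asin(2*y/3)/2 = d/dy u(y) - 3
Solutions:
 u(y) = C1 + y^4/24 + y^2 - 3*y*asin(2*y/3)/2 + 3*y - 3*sqrt(9 - 4*y^2)/4


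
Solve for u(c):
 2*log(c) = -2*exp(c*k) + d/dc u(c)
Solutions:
 u(c) = C1 + 2*c*log(c) - 2*c + Piecewise((2*exp(c*k)/k, Ne(k, 0)), (2*c, True))


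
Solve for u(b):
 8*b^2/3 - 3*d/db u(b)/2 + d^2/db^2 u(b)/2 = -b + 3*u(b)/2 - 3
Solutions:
 u(b) = C1*exp(b*(3 - sqrt(21))/2) + C2*exp(b*(3 + sqrt(21))/2) + 16*b^2/9 - 26*b/9 + 164/27


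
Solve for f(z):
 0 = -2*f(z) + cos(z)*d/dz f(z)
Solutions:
 f(z) = C1*(sin(z) + 1)/(sin(z) - 1)


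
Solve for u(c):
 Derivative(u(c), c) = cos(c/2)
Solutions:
 u(c) = C1 + 2*sin(c/2)


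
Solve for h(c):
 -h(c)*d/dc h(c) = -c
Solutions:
 h(c) = -sqrt(C1 + c^2)
 h(c) = sqrt(C1 + c^2)


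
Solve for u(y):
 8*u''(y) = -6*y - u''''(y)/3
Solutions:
 u(y) = C1 + C2*y + C3*sin(2*sqrt(6)*y) + C4*cos(2*sqrt(6)*y) - y^3/8


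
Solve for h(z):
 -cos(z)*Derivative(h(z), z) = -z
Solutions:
 h(z) = C1 + Integral(z/cos(z), z)


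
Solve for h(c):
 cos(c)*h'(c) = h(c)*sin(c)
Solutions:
 h(c) = C1/cos(c)


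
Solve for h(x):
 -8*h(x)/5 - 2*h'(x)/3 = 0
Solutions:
 h(x) = C1*exp(-12*x/5)


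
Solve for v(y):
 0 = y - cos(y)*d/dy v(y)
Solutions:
 v(y) = C1 + Integral(y/cos(y), y)


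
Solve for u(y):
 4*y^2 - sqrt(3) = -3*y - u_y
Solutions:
 u(y) = C1 - 4*y^3/3 - 3*y^2/2 + sqrt(3)*y


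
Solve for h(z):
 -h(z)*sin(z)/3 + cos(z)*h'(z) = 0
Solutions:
 h(z) = C1/cos(z)^(1/3)


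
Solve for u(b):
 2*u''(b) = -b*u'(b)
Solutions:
 u(b) = C1 + C2*erf(b/2)


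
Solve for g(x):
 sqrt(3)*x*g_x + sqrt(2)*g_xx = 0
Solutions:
 g(x) = C1 + C2*erf(6^(1/4)*x/2)


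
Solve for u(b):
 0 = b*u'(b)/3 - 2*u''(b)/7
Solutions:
 u(b) = C1 + C2*erfi(sqrt(21)*b/6)


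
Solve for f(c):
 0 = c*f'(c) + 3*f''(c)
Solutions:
 f(c) = C1 + C2*erf(sqrt(6)*c/6)


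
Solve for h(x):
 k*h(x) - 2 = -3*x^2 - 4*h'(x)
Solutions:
 h(x) = C1*exp(-k*x/4) - 3*x^2/k + 2/k + 24*x/k^2 - 96/k^3


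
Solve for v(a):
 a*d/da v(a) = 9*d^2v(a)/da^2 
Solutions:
 v(a) = C1 + C2*erfi(sqrt(2)*a/6)
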